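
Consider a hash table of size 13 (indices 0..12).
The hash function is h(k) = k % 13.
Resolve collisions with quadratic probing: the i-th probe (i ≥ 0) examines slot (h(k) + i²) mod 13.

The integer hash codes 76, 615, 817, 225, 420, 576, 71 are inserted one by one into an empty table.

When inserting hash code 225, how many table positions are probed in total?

2

Insert 76: h=11, slot 11 empty => index 11.
Insert 615: h=4, slot 4 empty => index 4.
Insert 817: h=11, slot 11 occupied => index 12.
Insert 225: h=4, slot 4 occupied => index 5.
Insert 420: h=4, slots 4,5 occupied => index 8.
Insert 576: h=4, slots 4,5,8 occupied => index 0.
Insert 71: h=6, slot 6 empty => index 6.
Table: [576, -, -, -, 615, 225, 71, -, 420, -, -, 76, 817]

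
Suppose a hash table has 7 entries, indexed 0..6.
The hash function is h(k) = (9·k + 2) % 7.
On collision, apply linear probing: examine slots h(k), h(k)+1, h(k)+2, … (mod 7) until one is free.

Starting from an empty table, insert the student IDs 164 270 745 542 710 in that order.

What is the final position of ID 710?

164 hashes to 1; slot 1 is free => place at 1.
270 hashes to 3; slot 3 is free => place at 3.
745 hashes to 1; 1 taken => place at 2.
542 hashes to 1; 1,2,3 taken => place at 4.
710 hashes to 1; 1,2,3,4 taken => place at 5.
Table: [_, 164, 745, 270, 542, 710, _]

5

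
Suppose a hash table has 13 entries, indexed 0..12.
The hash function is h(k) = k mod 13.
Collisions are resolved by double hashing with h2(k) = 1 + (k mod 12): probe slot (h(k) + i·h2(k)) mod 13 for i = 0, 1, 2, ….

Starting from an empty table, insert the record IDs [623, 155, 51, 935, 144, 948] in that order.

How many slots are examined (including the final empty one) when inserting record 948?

623: h=12 -> slot 12
155: h=12, h2=12, probe 12,11 -> slot 11
51: h=12, h2=4, probe 12,3 -> slot 3
935: h=12, h2=12, probe 12,11,10 -> slot 10
144: h=1 -> slot 1
948: h=12, h2=1, probe 12,0 -> slot 0
Table: [948, 144, ∅, 51, ∅, ∅, ∅, ∅, ∅, ∅, 935, 155, 623]

2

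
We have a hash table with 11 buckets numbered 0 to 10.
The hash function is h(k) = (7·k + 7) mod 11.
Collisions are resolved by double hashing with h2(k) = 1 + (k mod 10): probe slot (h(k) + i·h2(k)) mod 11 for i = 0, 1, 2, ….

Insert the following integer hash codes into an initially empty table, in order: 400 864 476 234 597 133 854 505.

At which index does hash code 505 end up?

400: h=2 -> slot 2
864: h=5 -> slot 5
476: h=6 -> slot 6
234: h=6, h2=5, probe 6,0 -> slot 0
597: h=6, h2=8, probe 6,3 -> slot 3
133: h=3, h2=4, probe 3,7 -> slot 7
854: h=1 -> slot 1
505: h=0, h2=6, probe 0,6,1,7,2,8 -> slot 8
Table: [234, 854, 400, 597, -, 864, 476, 133, 505, -, -]

8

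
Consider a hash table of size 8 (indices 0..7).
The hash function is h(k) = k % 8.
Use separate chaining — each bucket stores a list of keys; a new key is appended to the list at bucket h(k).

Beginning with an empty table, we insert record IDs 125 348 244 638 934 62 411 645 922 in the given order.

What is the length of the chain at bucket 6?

Insert 125: h=5, bucket 5 empty → new chain.
Insert 348: h=4, bucket 4 empty → new chain.
Insert 244: h=4, bucket 4 nonempty → append to chain.
Insert 638: h=6, bucket 6 empty → new chain.
Insert 934: h=6, bucket 6 nonempty → append to chain.
Insert 62: h=6, bucket 6 nonempty → append to chain.
Insert 411: h=3, bucket 3 empty → new chain.
Insert 645: h=5, bucket 5 nonempty → append to chain.
Insert 922: h=2, bucket 2 empty → new chain.
Final buckets:
0: ∅
1: ∅
2: 922
3: 411
4: 348 -> 244
5: 125 -> 645
6: 638 -> 934 -> 62
7: ∅

3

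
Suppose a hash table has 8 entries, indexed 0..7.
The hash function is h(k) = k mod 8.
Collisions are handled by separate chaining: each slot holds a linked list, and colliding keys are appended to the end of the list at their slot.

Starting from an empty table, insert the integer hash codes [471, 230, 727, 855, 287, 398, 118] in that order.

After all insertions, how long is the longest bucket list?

4

471 -> bucket 7
230 -> bucket 6
727 -> bucket 7 (collision)
855 -> bucket 7 (collision)
287 -> bucket 7 (collision)
398 -> bucket 6 (collision)
118 -> bucket 6 (collision)
Final buckets:
0: —
1: —
2: —
3: —
4: —
5: —
6: 230 -> 398 -> 118
7: 471 -> 727 -> 855 -> 287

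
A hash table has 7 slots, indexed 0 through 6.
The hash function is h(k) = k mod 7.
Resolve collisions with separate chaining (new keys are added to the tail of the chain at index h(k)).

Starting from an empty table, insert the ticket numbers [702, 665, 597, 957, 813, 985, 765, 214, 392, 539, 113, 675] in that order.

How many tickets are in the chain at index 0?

3

Insert 702: h=2, bucket 2 empty -> new chain.
Insert 665: h=0, bucket 0 empty -> new chain.
Insert 597: h=2, bucket 2 nonempty -> append to chain.
Insert 957: h=5, bucket 5 empty -> new chain.
Insert 813: h=1, bucket 1 empty -> new chain.
Insert 985: h=5, bucket 5 nonempty -> append to chain.
Insert 765: h=2, bucket 2 nonempty -> append to chain.
Insert 214: h=4, bucket 4 empty -> new chain.
Insert 392: h=0, bucket 0 nonempty -> append to chain.
Insert 539: h=0, bucket 0 nonempty -> append to chain.
Insert 113: h=1, bucket 1 nonempty -> append to chain.
Insert 675: h=3, bucket 3 empty -> new chain.
Final buckets:
0: 665 -> 392 -> 539
1: 813 -> 113
2: 702 -> 597 -> 765
3: 675
4: 214
5: 957 -> 985
6: —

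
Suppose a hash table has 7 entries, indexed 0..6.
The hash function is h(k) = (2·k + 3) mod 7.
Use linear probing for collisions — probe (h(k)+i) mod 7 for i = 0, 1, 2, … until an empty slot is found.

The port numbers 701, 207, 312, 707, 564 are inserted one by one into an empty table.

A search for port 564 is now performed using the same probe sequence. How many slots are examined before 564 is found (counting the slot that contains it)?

701 hashes to 5; slot 5 is free -> place at 5.
207 hashes to 4; slot 4 is free -> place at 4.
312 hashes to 4; 4,5 taken -> place at 6.
707 hashes to 3; slot 3 is free -> place at 3.
564 hashes to 4; 4,5,6 taken -> place at 0.
Table: [564, ., ., 707, 207, 701, 312]
Lookup 564: h=4, probe 4,5,6,0 → found at 0.

4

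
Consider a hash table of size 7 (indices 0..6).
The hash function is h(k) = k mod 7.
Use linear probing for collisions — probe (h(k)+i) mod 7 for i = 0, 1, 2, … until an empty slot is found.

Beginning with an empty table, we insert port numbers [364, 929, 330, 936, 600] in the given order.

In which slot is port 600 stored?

2

Insert 364: h=0, slot 0 empty => index 0.
Insert 929: h=5, slot 5 empty => index 5.
Insert 330: h=1, slot 1 empty => index 1.
Insert 936: h=5, slot 5 occupied => index 6.
Insert 600: h=5, slots 5,6,0,1 occupied => index 2.
Table: [364, 330, 600, ., ., 929, 936]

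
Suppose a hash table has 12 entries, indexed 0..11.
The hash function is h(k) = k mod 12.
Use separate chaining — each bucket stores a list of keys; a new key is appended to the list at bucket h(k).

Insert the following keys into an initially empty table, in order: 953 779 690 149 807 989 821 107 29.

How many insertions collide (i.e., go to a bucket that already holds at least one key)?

Insert 953: h=5, bucket 5 empty -> new chain.
Insert 779: h=11, bucket 11 empty -> new chain.
Insert 690: h=6, bucket 6 empty -> new chain.
Insert 149: h=5, bucket 5 nonempty -> append to chain.
Insert 807: h=3, bucket 3 empty -> new chain.
Insert 989: h=5, bucket 5 nonempty -> append to chain.
Insert 821: h=5, bucket 5 nonempty -> append to chain.
Insert 107: h=11, bucket 11 nonempty -> append to chain.
Insert 29: h=5, bucket 5 nonempty -> append to chain.
Final buckets:
0: .
1: .
2: .
3: 807
4: .
5: 953 -> 149 -> 989 -> 821 -> 29
6: 690
7: .
8: .
9: .
10: .
11: 779 -> 107

5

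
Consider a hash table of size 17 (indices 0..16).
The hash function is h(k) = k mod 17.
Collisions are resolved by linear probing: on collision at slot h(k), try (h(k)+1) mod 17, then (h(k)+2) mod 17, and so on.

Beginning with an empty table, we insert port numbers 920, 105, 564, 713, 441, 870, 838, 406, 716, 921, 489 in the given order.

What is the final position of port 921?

Insert 920: h=2, slot 2 empty → index 2.
Insert 105: h=3, slot 3 empty → index 3.
Insert 564: h=3, slot 3 occupied → index 4.
Insert 713: h=16, slot 16 empty → index 16.
Insert 441: h=16, slot 16 occupied → index 0.
Insert 870: h=3, slots 3,4 occupied → index 5.
Insert 838: h=5, slot 5 occupied → index 6.
Insert 406: h=15, slot 15 empty → index 15.
Insert 716: h=2, slots 2,3,4,5,6 occupied → index 7.
Insert 921: h=3, slots 3,4,5,6,7 occupied → index 8.
Insert 489: h=13, slot 13 empty → index 13.
Table: [441, _, 920, 105, 564, 870, 838, 716, 921, _, _, _, _, 489, _, 406, 713]

8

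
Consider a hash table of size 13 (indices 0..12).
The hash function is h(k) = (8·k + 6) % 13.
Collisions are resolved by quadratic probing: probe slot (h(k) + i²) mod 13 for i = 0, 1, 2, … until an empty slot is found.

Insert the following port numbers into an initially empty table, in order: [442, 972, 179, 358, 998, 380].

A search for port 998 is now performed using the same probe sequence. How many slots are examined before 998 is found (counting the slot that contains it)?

Insert 442: h=6, slot 6 empty → index 6.
Insert 972: h=8, slot 8 empty → index 8.
Insert 179: h=8, slot 8 occupied → index 9.
Insert 358: h=10, slot 10 empty → index 10.
Insert 998: h=8, slots 8,9 occupied → index 12.
Insert 380: h=4, slot 4 empty → index 4.
Table: [., ., ., ., 380, ., 442, ., 972, 179, 358, ., 998]
Lookup 998: h=8, probe 8,9,12 → found at 12.

3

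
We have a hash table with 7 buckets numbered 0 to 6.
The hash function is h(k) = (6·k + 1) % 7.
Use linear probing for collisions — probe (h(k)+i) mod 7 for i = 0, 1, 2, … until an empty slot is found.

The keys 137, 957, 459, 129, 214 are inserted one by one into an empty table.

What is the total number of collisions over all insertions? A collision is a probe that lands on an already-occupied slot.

5

137 hashes to 4; slot 4 is free -> place at 4.
957 hashes to 3; slot 3 is free -> place at 3.
459 hashes to 4; 4 taken -> place at 5.
129 hashes to 5; 5 taken -> place at 6.
214 hashes to 4; 4,5,6 taken -> place at 0.
Table: [214, ., ., 957, 137, 459, 129]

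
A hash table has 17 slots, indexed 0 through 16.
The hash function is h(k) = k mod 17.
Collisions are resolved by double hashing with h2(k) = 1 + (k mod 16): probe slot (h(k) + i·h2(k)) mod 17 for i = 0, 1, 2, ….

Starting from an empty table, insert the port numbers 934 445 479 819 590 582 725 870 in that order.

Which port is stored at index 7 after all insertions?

819

934: h=16 => slot 16
445: h=3 => slot 3
479: h=3, h2=16, probe 3,2 => slot 2
819: h=3, h2=4, probe 3,7 => slot 7
590: h=12 => slot 12
582: h=4 => slot 4
725: h=11 => slot 11
870: h=3, h2=7, probe 3,10 => slot 10
Table: [_, _, 479, 445, 582, _, _, 819, _, _, 870, 725, 590, _, _, _, 934]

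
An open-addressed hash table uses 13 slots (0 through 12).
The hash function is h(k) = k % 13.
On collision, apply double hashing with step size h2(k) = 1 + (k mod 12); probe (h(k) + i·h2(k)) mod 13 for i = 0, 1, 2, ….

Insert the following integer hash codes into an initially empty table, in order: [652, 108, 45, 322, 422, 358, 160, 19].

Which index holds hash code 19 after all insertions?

652: h=2 -> slot 2
108: h=4 -> slot 4
45: h=6 -> slot 6
322: h=10 -> slot 10
422: h=6, h2=3, probe 6,9 -> slot 9
358: h=7 -> slot 7
160: h=4, h2=5, probe 4,9,1 -> slot 1
19: h=6, h2=8, probe 6,1,9,4,12 -> slot 12
Table: [—, 160, 652, —, 108, —, 45, 358, —, 422, 322, —, 19]

12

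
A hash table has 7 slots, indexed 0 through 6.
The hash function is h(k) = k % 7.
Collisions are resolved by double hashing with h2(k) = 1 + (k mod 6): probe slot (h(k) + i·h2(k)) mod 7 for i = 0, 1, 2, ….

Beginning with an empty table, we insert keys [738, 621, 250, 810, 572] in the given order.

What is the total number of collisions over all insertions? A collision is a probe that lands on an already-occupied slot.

5

738 hashes to 3; slot 3 is free → place at 3.
621 hashes to 5; slot 5 is free → place at 5.
250 hashes to 5, h2=5; 5,3 taken → place at 1.
810 hashes to 5, h2=1; 5 taken → place at 6.
572 hashes to 5, h2=3; 5,1 taken → place at 4.
Table: [∅, 250, ∅, 738, 572, 621, 810]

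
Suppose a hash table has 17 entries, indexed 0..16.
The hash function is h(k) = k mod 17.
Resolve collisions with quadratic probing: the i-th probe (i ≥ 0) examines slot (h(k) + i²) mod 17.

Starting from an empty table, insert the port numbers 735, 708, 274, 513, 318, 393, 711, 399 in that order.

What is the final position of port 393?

6

735: h=4 => slot 4
708: h=11 => slot 11
274: h=2 => slot 2
513: h=3 => slot 3
318: h=12 => slot 12
393: h=2, probe 2,3,6 => slot 6
711: h=14 => slot 14
399: h=8 => slot 8
Table: [., ., 274, 513, 735, ., 393, ., 399, ., ., 708, 318, ., 711, ., .]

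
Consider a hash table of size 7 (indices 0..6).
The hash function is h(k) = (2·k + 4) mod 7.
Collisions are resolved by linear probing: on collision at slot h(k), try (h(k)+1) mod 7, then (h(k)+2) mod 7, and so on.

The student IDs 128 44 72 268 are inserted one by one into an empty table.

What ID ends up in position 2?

44

128 hashes to 1; slot 1 is free => place at 1.
44 hashes to 1; 1 taken => place at 2.
72 hashes to 1; 1,2 taken => place at 3.
268 hashes to 1; 1,2,3 taken => place at 4.
Table: [., 128, 44, 72, 268, ., .]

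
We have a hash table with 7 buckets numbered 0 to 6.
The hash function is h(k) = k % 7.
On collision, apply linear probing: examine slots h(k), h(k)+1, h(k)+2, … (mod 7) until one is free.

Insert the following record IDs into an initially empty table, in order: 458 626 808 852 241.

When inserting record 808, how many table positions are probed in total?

3

458: h=3 -> slot 3
626: h=3, probe 3,4 -> slot 4
808: h=3, probe 3,4,5 -> slot 5
852: h=5, probe 5,6 -> slot 6
241: h=3, probe 3,4,5,6,0 -> slot 0
Table: [241, -, -, 458, 626, 808, 852]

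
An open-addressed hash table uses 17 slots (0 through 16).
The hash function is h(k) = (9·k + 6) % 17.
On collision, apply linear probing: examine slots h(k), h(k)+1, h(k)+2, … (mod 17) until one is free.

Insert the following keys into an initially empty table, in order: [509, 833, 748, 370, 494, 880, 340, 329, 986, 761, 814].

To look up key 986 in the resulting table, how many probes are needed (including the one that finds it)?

5

509 hashes to 14; slot 14 is free => place at 14.
833 hashes to 6; slot 6 is free => place at 6.
748 hashes to 6; 6 taken => place at 7.
370 hashes to 4; slot 4 is free => place at 4.
494 hashes to 15; slot 15 is free => place at 15.
880 hashes to 4; 4 taken => place at 5.
340 hashes to 6; 6,7 taken => place at 8.
329 hashes to 9; slot 9 is free => place at 9.
986 hashes to 6; 6,7,8,9 taken => place at 10.
761 hashes to 4; 4,5,6,7,8,9,10 taken => place at 11.
814 hashes to 5; 5,6,7,8,9,10,11 taken => place at 12.
Table: [-, -, -, -, 370, 880, 833, 748, 340, 329, 986, 761, 814, -, 509, 494, -]
Lookup 986: h=6, probe 6,7,8,9,10 → found at 10.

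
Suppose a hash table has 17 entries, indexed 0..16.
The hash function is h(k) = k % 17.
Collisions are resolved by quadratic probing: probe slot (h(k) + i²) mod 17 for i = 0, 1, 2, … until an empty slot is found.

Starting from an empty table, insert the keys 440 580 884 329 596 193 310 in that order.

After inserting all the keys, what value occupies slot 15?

440

440: h=15 → slot 15
580: h=2 → slot 2
884: h=0 → slot 0
329: h=6 → slot 6
596: h=1 → slot 1
193: h=6, probe 6,7 → slot 7
310: h=4 → slot 4
Table: [884, 596, 580, —, 310, —, 329, 193, —, —, —, —, —, —, —, 440, —]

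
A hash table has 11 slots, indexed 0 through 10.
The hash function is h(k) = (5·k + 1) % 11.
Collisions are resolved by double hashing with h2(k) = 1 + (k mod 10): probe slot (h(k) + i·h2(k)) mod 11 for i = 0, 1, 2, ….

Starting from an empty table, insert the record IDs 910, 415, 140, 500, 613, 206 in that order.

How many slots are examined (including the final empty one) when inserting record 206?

910: h=8 → slot 8
415: h=8, h2=6, probe 8,3 → slot 3
140: h=8, h2=1, probe 8,9 → slot 9
500: h=4 → slot 4
613: h=8, h2=4, probe 8,1 → slot 1
206: h=8, h2=7, probe 8,4,0 → slot 0
Table: [206, 613, ∅, 415, 500, ∅, ∅, ∅, 910, 140, ∅]

3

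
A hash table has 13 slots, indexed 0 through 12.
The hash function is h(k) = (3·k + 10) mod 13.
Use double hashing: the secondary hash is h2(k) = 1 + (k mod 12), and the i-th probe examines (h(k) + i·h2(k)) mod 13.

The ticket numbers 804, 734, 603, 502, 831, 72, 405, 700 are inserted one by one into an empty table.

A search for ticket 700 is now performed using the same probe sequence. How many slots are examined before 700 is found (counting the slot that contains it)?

Insert 804: h=4, slot 4 empty => index 4.
Insert 734: h=2, slot 2 empty => index 2.
Insert 603: h=12, slot 12 empty => index 12.
Insert 502: h=8, slot 8 empty => index 8.
Insert 831: h=7, slot 7 empty => index 7.
Insert 72: h=5, slot 5 empty => index 5.
Insert 405: h=3, slot 3 empty => index 3.
Insert 700: h=4, h2=5, slot 4 occupied => index 9.
Table: [—, —, 734, 405, 804, 72, —, 831, 502, 700, —, —, 603]
Lookup 700: h=4, h2=5, probe 4,9 → found at 9.

2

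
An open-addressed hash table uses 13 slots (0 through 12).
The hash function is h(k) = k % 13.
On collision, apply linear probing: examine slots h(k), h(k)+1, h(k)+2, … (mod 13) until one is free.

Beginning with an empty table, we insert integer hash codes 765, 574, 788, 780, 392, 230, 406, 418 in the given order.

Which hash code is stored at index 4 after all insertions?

Insert 765: h=11, slot 11 empty → index 11.
Insert 574: h=2, slot 2 empty → index 2.
Insert 788: h=8, slot 8 empty → index 8.
Insert 780: h=0, slot 0 empty → index 0.
Insert 392: h=2, slot 2 occupied → index 3.
Insert 230: h=9, slot 9 empty → index 9.
Insert 406: h=3, slot 3 occupied → index 4.
Insert 418: h=2, slots 2,3,4 occupied → index 5.
Table: [780, —, 574, 392, 406, 418, —, —, 788, 230, —, 765, —]

406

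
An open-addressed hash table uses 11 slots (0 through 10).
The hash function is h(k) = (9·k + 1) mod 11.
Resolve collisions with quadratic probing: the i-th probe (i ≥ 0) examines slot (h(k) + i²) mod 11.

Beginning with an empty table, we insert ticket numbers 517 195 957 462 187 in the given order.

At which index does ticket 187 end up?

517 hashes to 1; slot 1 is free => place at 1.
195 hashes to 7; slot 7 is free => place at 7.
957 hashes to 1; 1 taken => place at 2.
462 hashes to 1; 1,2 taken => place at 5.
187 hashes to 1; 1,2,5 taken => place at 10.
Table: [-, 517, 957, -, -, 462, -, 195, -, -, 187]

10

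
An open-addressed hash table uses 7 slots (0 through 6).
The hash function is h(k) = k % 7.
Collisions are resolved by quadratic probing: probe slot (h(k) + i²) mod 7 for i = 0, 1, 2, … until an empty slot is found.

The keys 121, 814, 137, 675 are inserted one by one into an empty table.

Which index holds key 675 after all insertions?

121 hashes to 2; slot 2 is free → place at 2.
814 hashes to 2; 2 taken → place at 3.
137 hashes to 4; slot 4 is free → place at 4.
675 hashes to 3; 3,4 taken → place at 0.
Table: [675, ., 121, 814, 137, ., .]

0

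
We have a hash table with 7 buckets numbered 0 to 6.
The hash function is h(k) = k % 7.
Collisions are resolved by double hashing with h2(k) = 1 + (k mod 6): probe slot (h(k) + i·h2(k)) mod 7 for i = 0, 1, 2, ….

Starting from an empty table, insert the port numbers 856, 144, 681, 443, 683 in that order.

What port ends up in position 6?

856 hashes to 2; slot 2 is free => place at 2.
144 hashes to 4; slot 4 is free => place at 4.
681 hashes to 2, h2=4; 2 taken => place at 6.
443 hashes to 2, h2=6; 2 taken => place at 1.
683 hashes to 4, h2=6; 4 taken => place at 3.
Table: [-, 443, 856, 683, 144, -, 681]

681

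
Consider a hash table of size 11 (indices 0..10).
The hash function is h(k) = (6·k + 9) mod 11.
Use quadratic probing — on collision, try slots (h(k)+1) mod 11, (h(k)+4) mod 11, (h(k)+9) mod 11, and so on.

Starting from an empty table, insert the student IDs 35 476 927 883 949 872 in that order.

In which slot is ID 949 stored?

35 hashes to 10; slot 10 is free → place at 10.
476 hashes to 5; slot 5 is free → place at 5.
927 hashes to 5; 5 taken → place at 6.
883 hashes to 5; 5,6 taken → place at 9.
949 hashes to 5; 5,6,9 taken → place at 3.
872 hashes to 5; 5,6,9,3,10 taken → place at 8.
Table: [-, -, -, 949, -, 476, 927, -, 872, 883, 35]

3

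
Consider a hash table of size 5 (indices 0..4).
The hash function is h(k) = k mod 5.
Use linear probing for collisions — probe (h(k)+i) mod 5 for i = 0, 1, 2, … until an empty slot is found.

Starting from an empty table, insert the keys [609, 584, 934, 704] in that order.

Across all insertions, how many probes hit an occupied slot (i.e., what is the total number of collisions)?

6

609 hashes to 4; slot 4 is free => place at 4.
584 hashes to 4; 4 taken => place at 0.
934 hashes to 4; 4,0 taken => place at 1.
704 hashes to 4; 4,0,1 taken => place at 2.
Table: [584, 934, 704, -, 609]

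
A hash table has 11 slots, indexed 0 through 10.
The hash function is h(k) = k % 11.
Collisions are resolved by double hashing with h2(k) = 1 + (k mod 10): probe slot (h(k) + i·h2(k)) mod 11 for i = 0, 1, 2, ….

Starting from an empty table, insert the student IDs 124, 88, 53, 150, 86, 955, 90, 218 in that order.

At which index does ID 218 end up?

1

124 hashes to 3; slot 3 is free -> place at 3.
88 hashes to 0; slot 0 is free -> place at 0.
53 hashes to 9; slot 9 is free -> place at 9.
150 hashes to 7; slot 7 is free -> place at 7.
86 hashes to 9, h2=7; 9 taken -> place at 5.
955 hashes to 9, h2=6; 9 taken -> place at 4.
90 hashes to 2; slot 2 is free -> place at 2.
218 hashes to 9, h2=9; 9,7,5,3 taken -> place at 1.
Table: [88, 218, 90, 124, 955, 86, _, 150, _, 53, _]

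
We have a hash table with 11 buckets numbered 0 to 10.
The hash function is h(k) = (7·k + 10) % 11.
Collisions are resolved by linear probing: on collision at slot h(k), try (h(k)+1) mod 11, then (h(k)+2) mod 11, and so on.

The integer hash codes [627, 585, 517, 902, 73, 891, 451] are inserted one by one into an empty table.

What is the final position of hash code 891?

3

627: h=10 → slot 10
585: h=2 → slot 2
517: h=10, probe 10,0 → slot 0
902: h=10, probe 10,0,1 → slot 1
73: h=4 → slot 4
891: h=10, probe 10,0,1,2,3 → slot 3
451: h=10, probe 10,0,1,2,3,4,5 → slot 5
Table: [517, 902, 585, 891, 73, 451, ∅, ∅, ∅, ∅, 627]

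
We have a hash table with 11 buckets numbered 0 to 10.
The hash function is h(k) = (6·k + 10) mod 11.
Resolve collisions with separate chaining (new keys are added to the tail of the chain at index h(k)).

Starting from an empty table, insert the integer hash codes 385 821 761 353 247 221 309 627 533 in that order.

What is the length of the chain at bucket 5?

3

385 → bucket 10
821 → bucket 8
761 → bucket 0
353 → bucket 5
247 → bucket 7
221 → bucket 5 (collision)
309 → bucket 5 (collision)
627 → bucket 10 (collision)
533 → bucket 7 (collision)
Final buckets:
0: 761
1: -
2: -
3: -
4: -
5: 353 -> 221 -> 309
6: -
7: 247 -> 533
8: 821
9: -
10: 385 -> 627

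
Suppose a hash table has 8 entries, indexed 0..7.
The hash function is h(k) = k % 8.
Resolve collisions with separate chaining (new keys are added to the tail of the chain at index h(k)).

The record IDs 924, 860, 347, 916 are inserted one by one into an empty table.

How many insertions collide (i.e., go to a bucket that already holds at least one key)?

Insert 924: h=4, bucket 4 empty -> new chain.
Insert 860: h=4, bucket 4 nonempty -> append to chain.
Insert 347: h=3, bucket 3 empty -> new chain.
Insert 916: h=4, bucket 4 nonempty -> append to chain.
Final buckets:
0: ∅
1: ∅
2: ∅
3: 347
4: 924 -> 860 -> 916
5: ∅
6: ∅
7: ∅

2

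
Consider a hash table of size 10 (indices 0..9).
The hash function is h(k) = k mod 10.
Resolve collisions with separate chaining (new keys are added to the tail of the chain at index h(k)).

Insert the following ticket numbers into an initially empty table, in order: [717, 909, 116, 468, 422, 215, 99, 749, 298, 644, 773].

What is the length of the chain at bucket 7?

Insert 717: h=7, bucket 7 empty → new chain.
Insert 909: h=9, bucket 9 empty → new chain.
Insert 116: h=6, bucket 6 empty → new chain.
Insert 468: h=8, bucket 8 empty → new chain.
Insert 422: h=2, bucket 2 empty → new chain.
Insert 215: h=5, bucket 5 empty → new chain.
Insert 99: h=9, bucket 9 nonempty → append to chain.
Insert 749: h=9, bucket 9 nonempty → append to chain.
Insert 298: h=8, bucket 8 nonempty → append to chain.
Insert 644: h=4, bucket 4 empty → new chain.
Insert 773: h=3, bucket 3 empty → new chain.
Final buckets:
0: -
1: -
2: 422
3: 773
4: 644
5: 215
6: 116
7: 717
8: 468 -> 298
9: 909 -> 99 -> 749

1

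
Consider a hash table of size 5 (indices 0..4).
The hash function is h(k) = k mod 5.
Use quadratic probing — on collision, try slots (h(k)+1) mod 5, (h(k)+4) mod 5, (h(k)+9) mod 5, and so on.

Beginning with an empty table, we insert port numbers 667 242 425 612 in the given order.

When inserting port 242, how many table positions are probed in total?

2

667: h=2 -> slot 2
242: h=2, probe 2,3 -> slot 3
425: h=0 -> slot 0
612: h=2, probe 2,3,1 -> slot 1
Table: [425, 612, 667, 242, ∅]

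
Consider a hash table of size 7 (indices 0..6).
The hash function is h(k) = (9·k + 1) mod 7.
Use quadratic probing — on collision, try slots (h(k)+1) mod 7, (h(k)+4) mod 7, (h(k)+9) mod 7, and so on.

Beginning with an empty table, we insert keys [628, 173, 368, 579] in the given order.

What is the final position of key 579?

1

628: h=4 => slot 4
173: h=4, probe 4,5 => slot 5
368: h=2 => slot 2
579: h=4, probe 4,5,1 => slot 1
Table: [_, 579, 368, _, 628, 173, _]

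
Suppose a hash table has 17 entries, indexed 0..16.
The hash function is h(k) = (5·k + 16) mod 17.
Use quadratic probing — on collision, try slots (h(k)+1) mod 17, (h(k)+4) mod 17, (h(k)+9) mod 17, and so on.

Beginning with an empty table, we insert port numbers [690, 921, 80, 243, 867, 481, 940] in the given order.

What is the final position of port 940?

6

690: h=15 => slot 15
921: h=14 => slot 14
80: h=8 => slot 8
243: h=7 => slot 7
867: h=16 => slot 16
481: h=7, probe 7,8,11 => slot 11
940: h=7, probe 7,8,11,16,6 => slot 6
Table: [., ., ., ., ., ., 940, 243, 80, ., ., 481, ., ., 921, 690, 867]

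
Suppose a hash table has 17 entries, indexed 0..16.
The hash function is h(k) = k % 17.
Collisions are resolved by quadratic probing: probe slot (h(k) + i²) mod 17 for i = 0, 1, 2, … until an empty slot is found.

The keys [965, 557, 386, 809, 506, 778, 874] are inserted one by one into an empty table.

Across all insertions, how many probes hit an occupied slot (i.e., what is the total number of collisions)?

965: h=13 => slot 13
557: h=13, probe 13,14 => slot 14
386: h=12 => slot 12
809: h=10 => slot 10
506: h=13, probe 13,14,0 => slot 0
778: h=13, probe 13,14,0,5 => slot 5
874: h=7 => slot 7
Table: [506, _, _, _, _, 778, _, 874, _, _, 809, _, 386, 965, 557, _, _]

6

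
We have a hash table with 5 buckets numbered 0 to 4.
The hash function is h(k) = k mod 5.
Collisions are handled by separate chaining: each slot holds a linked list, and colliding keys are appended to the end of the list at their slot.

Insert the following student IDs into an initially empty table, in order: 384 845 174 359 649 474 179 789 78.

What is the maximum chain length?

7

384 -> bucket 4
845 -> bucket 0
174 -> bucket 4 (collision)
359 -> bucket 4 (collision)
649 -> bucket 4 (collision)
474 -> bucket 4 (collision)
179 -> bucket 4 (collision)
789 -> bucket 4 (collision)
78 -> bucket 3
Final buckets:
0: 845
1: ∅
2: ∅
3: 78
4: 384 -> 174 -> 359 -> 649 -> 474 -> 179 -> 789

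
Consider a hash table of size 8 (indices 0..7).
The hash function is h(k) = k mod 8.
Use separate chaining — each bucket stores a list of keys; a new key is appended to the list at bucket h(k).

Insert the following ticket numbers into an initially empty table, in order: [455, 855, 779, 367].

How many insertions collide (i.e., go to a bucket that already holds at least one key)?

455 -> bucket 7
855 -> bucket 7 (collision)
779 -> bucket 3
367 -> bucket 7 (collision)
Final buckets:
0: .
1: .
2: .
3: 779
4: .
5: .
6: .
7: 455 -> 855 -> 367

2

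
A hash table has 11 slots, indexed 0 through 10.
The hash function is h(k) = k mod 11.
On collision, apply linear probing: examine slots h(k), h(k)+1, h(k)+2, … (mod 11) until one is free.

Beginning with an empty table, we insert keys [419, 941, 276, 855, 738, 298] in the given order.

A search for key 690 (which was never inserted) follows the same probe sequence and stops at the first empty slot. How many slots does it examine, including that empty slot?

2

419 hashes to 1; slot 1 is free → place at 1.
941 hashes to 6; slot 6 is free → place at 6.
276 hashes to 1; 1 taken → place at 2.
855 hashes to 8; slot 8 is free → place at 8.
738 hashes to 1; 1,2 taken → place at 3.
298 hashes to 1; 1,2,3 taken → place at 4.
Table: [∅, 419, 276, 738, 298, ∅, 941, ∅, 855, ∅, ∅]
Lookup 690: h=8, probe 8,9 → slot 9 empty, not found.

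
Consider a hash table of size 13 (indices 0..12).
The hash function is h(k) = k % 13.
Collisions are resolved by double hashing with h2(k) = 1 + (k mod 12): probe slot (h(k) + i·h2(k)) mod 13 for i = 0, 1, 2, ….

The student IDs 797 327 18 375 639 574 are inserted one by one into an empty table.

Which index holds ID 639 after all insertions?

797 hashes to 4; slot 4 is free -> place at 4.
327 hashes to 2; slot 2 is free -> place at 2.
18 hashes to 5; slot 5 is free -> place at 5.
375 hashes to 11; slot 11 is free -> place at 11.
639 hashes to 2, h2=4; 2 taken -> place at 6.
574 hashes to 2, h2=11; 2 taken -> place at 0.
Table: [574, —, 327, —, 797, 18, 639, —, —, —, —, 375, —]

6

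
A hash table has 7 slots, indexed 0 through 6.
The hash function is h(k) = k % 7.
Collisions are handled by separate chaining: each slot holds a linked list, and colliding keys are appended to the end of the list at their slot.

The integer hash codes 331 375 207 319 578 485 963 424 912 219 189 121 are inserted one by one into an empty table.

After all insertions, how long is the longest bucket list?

331 -> bucket 2
375 -> bucket 4
207 -> bucket 4 (collision)
319 -> bucket 4 (collision)
578 -> bucket 4 (collision)
485 -> bucket 2 (collision)
963 -> bucket 4 (collision)
424 -> bucket 4 (collision)
912 -> bucket 2 (collision)
219 -> bucket 2 (collision)
189 -> bucket 0
121 -> bucket 2 (collision)
Final buckets:
0: 189
1: —
2: 331 -> 485 -> 912 -> 219 -> 121
3: —
4: 375 -> 207 -> 319 -> 578 -> 963 -> 424
5: —
6: —

6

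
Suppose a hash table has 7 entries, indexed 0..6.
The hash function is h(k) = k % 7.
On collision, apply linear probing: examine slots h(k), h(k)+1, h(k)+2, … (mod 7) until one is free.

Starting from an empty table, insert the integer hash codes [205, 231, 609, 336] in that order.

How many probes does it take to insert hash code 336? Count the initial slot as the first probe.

Insert 205: h=2, slot 2 empty → index 2.
Insert 231: h=0, slot 0 empty → index 0.
Insert 609: h=0, slot 0 occupied → index 1.
Insert 336: h=0, slots 0,1,2 occupied → index 3.
Table: [231, 609, 205, 336, _, _, _]

4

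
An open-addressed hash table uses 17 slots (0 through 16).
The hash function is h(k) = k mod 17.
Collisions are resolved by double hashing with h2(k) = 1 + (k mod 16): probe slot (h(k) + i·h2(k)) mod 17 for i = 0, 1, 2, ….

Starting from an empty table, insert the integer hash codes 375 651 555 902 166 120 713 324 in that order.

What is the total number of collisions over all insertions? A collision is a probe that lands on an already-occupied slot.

375: h=1 → slot 1
651: h=5 → slot 5
555: h=11 → slot 11
902: h=1, h2=7, probe 1,8 → slot 8
166: h=13 → slot 13
120: h=1, h2=9, probe 1,10 → slot 10
713: h=16 → slot 16
324: h=1, h2=5, probe 1,6 → slot 6
Table: [—, 375, —, —, —, 651, 324, —, 902, —, 120, 555, —, 166, —, —, 713]

3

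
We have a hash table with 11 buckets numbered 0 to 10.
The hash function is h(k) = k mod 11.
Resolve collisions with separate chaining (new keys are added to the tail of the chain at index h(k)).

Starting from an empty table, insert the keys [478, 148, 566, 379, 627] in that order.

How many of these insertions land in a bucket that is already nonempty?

3

Insert 478: h=5, bucket 5 empty → new chain.
Insert 148: h=5, bucket 5 nonempty → append to chain.
Insert 566: h=5, bucket 5 nonempty → append to chain.
Insert 379: h=5, bucket 5 nonempty → append to chain.
Insert 627: h=0, bucket 0 empty → new chain.
Final buckets:
0: 627
1: -
2: -
3: -
4: -
5: 478 -> 148 -> 566 -> 379
6: -
7: -
8: -
9: -
10: -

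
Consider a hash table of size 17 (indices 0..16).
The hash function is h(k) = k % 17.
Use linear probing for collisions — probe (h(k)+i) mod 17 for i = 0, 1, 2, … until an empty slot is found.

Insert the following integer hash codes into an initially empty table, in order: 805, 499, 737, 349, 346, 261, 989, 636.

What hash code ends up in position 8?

Insert 805: h=6, slot 6 empty => index 6.
Insert 499: h=6, slot 6 occupied => index 7.
Insert 737: h=6, slots 6,7 occupied => index 8.
Insert 349: h=9, slot 9 empty => index 9.
Insert 346: h=6, slots 6,7,8,9 occupied => index 10.
Insert 261: h=6, slots 6,7,8,9,10 occupied => index 11.
Insert 989: h=3, slot 3 empty => index 3.
Insert 636: h=7, slots 7,8,9,10,11 occupied => index 12.
Table: [∅, ∅, ∅, 989, ∅, ∅, 805, 499, 737, 349, 346, 261, 636, ∅, ∅, ∅, ∅]

737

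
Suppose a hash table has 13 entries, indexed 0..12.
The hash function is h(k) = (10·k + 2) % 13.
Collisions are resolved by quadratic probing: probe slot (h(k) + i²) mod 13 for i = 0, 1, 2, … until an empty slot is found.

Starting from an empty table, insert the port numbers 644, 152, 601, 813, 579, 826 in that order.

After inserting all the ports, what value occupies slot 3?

826

644: h=7 → slot 7
152: h=1 → slot 1
601: h=6 → slot 6
813: h=7, probe 7,8 → slot 8
579: h=7, probe 7,8,11 → slot 11
826: h=7, probe 7,8,11,3 → slot 3
Table: [-, 152, -, 826, -, -, 601, 644, 813, -, -, 579, -]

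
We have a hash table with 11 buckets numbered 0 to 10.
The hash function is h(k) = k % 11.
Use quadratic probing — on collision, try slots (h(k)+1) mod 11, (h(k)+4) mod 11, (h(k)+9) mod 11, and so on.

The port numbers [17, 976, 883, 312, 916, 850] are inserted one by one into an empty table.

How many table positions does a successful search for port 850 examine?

Insert 17: h=6, slot 6 empty -> index 6.
Insert 976: h=8, slot 8 empty -> index 8.
Insert 883: h=3, slot 3 empty -> index 3.
Insert 312: h=4, slot 4 empty -> index 4.
Insert 916: h=3, slots 3,4 occupied -> index 7.
Insert 850: h=3, slots 3,4,7 occupied -> index 1.
Table: [—, 850, —, 883, 312, —, 17, 916, 976, —, —]
Lookup 850: h=3, probe 3,4,7,1 → found at 1.

4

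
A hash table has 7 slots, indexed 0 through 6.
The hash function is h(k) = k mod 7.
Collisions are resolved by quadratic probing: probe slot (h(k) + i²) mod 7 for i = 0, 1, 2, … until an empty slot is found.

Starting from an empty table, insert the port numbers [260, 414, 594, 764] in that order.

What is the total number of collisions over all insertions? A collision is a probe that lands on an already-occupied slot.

3

260 hashes to 1; slot 1 is free -> place at 1.
414 hashes to 1; 1 taken -> place at 2.
594 hashes to 6; slot 6 is free -> place at 6.
764 hashes to 1; 1,2 taken -> place at 5.
Table: [., 260, 414, ., ., 764, 594]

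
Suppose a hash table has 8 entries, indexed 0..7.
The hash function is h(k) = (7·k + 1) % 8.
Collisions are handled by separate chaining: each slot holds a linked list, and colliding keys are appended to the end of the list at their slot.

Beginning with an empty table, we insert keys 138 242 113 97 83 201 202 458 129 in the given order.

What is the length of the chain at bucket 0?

Insert 138: h=7, bucket 7 empty → new chain.
Insert 242: h=7, bucket 7 nonempty → append to chain.
Insert 113: h=0, bucket 0 empty → new chain.
Insert 97: h=0, bucket 0 nonempty → append to chain.
Insert 83: h=6, bucket 6 empty → new chain.
Insert 201: h=0, bucket 0 nonempty → append to chain.
Insert 202: h=7, bucket 7 nonempty → append to chain.
Insert 458: h=7, bucket 7 nonempty → append to chain.
Insert 129: h=0, bucket 0 nonempty → append to chain.
Final buckets:
0: 113 -> 97 -> 201 -> 129
1: _
2: _
3: _
4: _
5: _
6: 83
7: 138 -> 242 -> 202 -> 458

4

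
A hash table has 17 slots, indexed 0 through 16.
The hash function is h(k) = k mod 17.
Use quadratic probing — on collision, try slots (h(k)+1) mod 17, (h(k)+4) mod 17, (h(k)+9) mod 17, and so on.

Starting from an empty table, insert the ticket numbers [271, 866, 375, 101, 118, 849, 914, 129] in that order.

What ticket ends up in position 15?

849

Insert 271: h=16, slot 16 empty -> index 16.
Insert 866: h=16, slot 16 occupied -> index 0.
Insert 375: h=1, slot 1 empty -> index 1.
Insert 101: h=16, slots 16,0 occupied -> index 3.
Insert 118: h=16, slots 16,0,3 occupied -> index 8.
Insert 849: h=16, slots 16,0,3,8 occupied -> index 15.
Insert 914: h=13, slot 13 empty -> index 13.
Insert 129: h=10, slot 10 empty -> index 10.
Table: [866, 375, _, 101, _, _, _, _, 118, _, 129, _, _, 914, _, 849, 271]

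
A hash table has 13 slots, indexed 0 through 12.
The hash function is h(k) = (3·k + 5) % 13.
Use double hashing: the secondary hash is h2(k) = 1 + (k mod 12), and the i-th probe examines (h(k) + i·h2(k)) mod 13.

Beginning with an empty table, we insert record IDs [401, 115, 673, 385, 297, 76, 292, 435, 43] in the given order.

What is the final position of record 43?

2

Insert 401: h=12, slot 12 empty -> index 12.
Insert 115: h=12, h2=8, slot 12 occupied -> index 7.
Insert 673: h=9, slot 9 empty -> index 9.
Insert 385: h=3, slot 3 empty -> index 3.
Insert 297: h=12, h2=10, slots 12,9 occupied -> index 6.
Insert 76: h=12, h2=5, slot 12 occupied -> index 4.
Insert 292: h=10, slot 10 empty -> index 10.
Insert 435: h=10, h2=4, slot 10 occupied -> index 1.
Insert 43: h=4, h2=8, slots 4,12,7 occupied -> index 2.
Table: [., 435, 43, 385, 76, ., 297, 115, ., 673, 292, ., 401]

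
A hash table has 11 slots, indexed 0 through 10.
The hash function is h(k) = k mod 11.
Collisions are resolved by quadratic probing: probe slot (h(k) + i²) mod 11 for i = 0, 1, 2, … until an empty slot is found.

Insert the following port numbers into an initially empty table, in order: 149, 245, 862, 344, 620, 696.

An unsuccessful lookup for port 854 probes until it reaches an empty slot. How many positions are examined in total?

149: h=6 => slot 6
245: h=3 => slot 3
862: h=4 => slot 4
344: h=3, probe 3,4,7 => slot 7
620: h=4, probe 4,5 => slot 5
696: h=3, probe 3,4,7,1 => slot 1
Table: [—, 696, —, 245, 862, 620, 149, 344, —, —, —]
Lookup 854: h=7, probe 7,8 → slot 8 empty, not found.

2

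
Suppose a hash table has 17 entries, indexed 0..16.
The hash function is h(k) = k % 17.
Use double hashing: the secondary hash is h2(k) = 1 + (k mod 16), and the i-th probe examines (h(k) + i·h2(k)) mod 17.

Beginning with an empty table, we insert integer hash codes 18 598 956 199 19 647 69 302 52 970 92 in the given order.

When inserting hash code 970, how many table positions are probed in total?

4

18: h=1 => slot 1
598: h=3 => slot 3
956: h=4 => slot 4
199: h=12 => slot 12
19: h=2 => slot 2
647: h=1, h2=8, probe 1,9 => slot 9
69: h=1, h2=6, probe 1,7 => slot 7
302: h=13 => slot 13
52: h=1, h2=5, probe 1,6 => slot 6
970: h=1, h2=11, probe 1,12,6,0 => slot 0
92: h=7, h2=13, probe 7,3,16 => slot 16
Table: [970, 18, 19, 598, 956, ∅, 52, 69, ∅, 647, ∅, ∅, 199, 302, ∅, ∅, 92]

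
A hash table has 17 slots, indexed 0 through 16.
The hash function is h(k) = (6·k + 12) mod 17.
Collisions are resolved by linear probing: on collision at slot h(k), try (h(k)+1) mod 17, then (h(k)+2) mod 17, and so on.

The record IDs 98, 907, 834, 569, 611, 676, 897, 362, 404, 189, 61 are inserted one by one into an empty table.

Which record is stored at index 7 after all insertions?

98 hashes to 5; slot 5 is free → place at 5.
907 hashes to 14; slot 14 is free → place at 14.
834 hashes to 1; slot 1 is free → place at 1.
569 hashes to 9; slot 9 is free → place at 9.
611 hashes to 6; slot 6 is free → place at 6.
676 hashes to 5; 5,6 taken → place at 7.
897 hashes to 5; 5,6,7 taken → place at 8.
362 hashes to 8; 8,9 taken → place at 10.
404 hashes to 5; 5,6,7,8,9,10 taken → place at 11.
189 hashes to 7; 7,8,9,10,11 taken → place at 12.
61 hashes to 4; slot 4 is free → place at 4.
Table: [-, 834, -, -, 61, 98, 611, 676, 897, 569, 362, 404, 189, -, 907, -, -]

676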